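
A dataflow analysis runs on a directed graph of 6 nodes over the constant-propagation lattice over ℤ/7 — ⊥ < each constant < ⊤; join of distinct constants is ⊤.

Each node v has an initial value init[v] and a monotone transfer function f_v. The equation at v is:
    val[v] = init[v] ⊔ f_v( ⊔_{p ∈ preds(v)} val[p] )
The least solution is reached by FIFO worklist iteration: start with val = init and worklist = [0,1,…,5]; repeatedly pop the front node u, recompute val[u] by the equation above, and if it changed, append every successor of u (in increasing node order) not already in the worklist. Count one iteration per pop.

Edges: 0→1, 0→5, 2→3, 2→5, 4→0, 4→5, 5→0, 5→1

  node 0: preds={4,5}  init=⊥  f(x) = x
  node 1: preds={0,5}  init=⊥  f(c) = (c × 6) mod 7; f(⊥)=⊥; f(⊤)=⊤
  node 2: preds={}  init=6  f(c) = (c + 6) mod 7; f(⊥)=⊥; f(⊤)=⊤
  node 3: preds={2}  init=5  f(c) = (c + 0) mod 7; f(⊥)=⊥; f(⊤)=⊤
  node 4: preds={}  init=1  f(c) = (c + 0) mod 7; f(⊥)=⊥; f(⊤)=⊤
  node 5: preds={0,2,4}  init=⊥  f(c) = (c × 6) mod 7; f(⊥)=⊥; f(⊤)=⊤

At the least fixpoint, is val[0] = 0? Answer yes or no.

Trace (9 dequeues):
  [1] u=0 | in 1 | out 1 | prev ⊥ | push {}
  [2] u=1 | in 1 | out 6 | prev ⊥ | push {}
  [3] u=2 | in ⊥ | out 6 | ==
  [4] u=3 | in 6 | out ⊤ | prev 5 | push {}
  [5] u=4 | in ⊥ | out 1 | ==
  [6] u=5 | in ⊤ | out ⊤ | prev ⊥ | push {0,1}
  [7] u=0 | in ⊤ | out ⊤ | prev 1 | push {5}
  [8] u=1 | in ⊤ | out ⊤ | prev 6 | push {}
  [9] u=5 | in ⊤ | out ⊤ | ==

Converged values:
  [0] ⊤
  [1] ⊤
  [2] 6
  [3] ⊤
  [4] 1
  [5] ⊤

no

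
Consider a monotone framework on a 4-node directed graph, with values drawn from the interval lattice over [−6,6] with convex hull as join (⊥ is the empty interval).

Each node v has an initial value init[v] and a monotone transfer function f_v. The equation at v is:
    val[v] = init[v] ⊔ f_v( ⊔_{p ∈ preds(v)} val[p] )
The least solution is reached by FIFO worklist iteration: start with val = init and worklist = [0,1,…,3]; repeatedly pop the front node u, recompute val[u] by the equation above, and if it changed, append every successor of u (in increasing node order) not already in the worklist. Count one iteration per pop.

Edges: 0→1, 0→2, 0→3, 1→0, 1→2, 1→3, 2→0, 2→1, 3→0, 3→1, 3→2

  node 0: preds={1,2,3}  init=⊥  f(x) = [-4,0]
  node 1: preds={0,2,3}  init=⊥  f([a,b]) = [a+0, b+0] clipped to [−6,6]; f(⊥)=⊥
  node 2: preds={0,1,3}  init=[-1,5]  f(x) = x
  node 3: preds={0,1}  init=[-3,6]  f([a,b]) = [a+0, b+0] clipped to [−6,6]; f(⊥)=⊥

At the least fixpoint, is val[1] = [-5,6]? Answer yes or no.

no

Trace (7 dequeues):
  [1] u=0 | in [-3,6] | out [-4,0] | prev ⊥ | push {}
  [2] u=1 | in [-4,6] | out [-4,6] | prev ⊥ | push {0}
  [3] u=2 | in [-4,6] | out [-4,6] | prev [-1,5] | push {1}
  [4] u=3 | in [-4,6] | out [-4,6] | prev [-3,6] | push {2}
  [5] u=0 | in [-4,6] | out [-4,0] | ==
  [6] u=1 | in [-4,6] | out [-4,6] | ==
  [7] u=2 | in [-4,6] | out [-4,6] | ==

Converged values:
  [0] [-4,0]
  [1] [-4,6]
  [2] [-4,6]
  [3] [-4,6]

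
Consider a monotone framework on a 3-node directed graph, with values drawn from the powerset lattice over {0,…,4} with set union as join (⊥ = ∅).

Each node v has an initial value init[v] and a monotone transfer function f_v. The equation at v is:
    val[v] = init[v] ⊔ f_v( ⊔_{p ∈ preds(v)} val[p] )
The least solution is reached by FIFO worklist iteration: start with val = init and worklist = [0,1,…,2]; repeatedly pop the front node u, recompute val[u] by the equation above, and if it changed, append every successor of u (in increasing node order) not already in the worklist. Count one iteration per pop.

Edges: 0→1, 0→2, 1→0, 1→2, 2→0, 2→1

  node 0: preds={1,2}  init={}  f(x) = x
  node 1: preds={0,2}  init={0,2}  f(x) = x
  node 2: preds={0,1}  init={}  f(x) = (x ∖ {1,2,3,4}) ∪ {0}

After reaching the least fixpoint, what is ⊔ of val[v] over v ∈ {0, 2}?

{0,2}

Trace (5 dequeues):
  [1] u=0 | in {0,2} | out {0,2} | prev {} | push {}
  [2] u=1 | in {0,2} | out {0,2} | ==
  [3] u=2 | in {0,2} | out {0} | prev {} | push {0,1}
  [4] u=0 | in {0,2} | out {0,2} | ==
  [5] u=1 | in {0,2} | out {0,2} | ==

Converged values:
  [0] {0,2}
  [1] {0,2}
  [2] {0}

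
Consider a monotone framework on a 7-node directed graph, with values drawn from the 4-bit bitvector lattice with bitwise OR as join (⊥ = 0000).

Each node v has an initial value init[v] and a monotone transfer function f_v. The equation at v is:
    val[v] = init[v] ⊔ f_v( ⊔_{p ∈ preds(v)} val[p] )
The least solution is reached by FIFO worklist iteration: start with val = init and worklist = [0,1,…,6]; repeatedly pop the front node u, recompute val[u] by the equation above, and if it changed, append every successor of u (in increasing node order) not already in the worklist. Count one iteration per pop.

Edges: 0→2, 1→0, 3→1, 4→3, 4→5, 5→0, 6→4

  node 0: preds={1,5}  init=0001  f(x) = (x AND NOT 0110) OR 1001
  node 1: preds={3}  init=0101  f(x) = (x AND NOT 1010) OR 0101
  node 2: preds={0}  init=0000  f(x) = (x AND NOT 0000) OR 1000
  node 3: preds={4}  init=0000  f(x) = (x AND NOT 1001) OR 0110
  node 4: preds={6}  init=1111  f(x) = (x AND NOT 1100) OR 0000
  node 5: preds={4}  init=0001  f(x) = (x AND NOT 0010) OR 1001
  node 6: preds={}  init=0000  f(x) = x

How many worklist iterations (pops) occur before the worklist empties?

9

Iteration log — 9 steps:
  step 1. node 0  ⊔preds=0101  new=1001  old=0001  +wl: 
  step 2. node 1  ⊔preds=0000  new=0101  stable
  step 3. node 2  ⊔preds=1001  new=1001  old=0000  +wl: 
  step 4. node 3  ⊔preds=1111  new=0110  old=0000  +wl: 1
  step 5. node 4  ⊔preds=0000  new=1111  stable
  step 6. node 5  ⊔preds=1111  new=1101  old=0001  +wl: 0
  step 7. node 6  ⊔preds=0000  new=0000  stable
  step 8. node 1  ⊔preds=0110  new=0101  stable
  step 9. node 0  ⊔preds=1101  new=1001  stable

Least fixpoint reached:
  node 0: 1001
  node 1: 0101
  node 2: 1001
  node 3: 0110
  node 4: 1111
  node 5: 1101
  node 6: 0000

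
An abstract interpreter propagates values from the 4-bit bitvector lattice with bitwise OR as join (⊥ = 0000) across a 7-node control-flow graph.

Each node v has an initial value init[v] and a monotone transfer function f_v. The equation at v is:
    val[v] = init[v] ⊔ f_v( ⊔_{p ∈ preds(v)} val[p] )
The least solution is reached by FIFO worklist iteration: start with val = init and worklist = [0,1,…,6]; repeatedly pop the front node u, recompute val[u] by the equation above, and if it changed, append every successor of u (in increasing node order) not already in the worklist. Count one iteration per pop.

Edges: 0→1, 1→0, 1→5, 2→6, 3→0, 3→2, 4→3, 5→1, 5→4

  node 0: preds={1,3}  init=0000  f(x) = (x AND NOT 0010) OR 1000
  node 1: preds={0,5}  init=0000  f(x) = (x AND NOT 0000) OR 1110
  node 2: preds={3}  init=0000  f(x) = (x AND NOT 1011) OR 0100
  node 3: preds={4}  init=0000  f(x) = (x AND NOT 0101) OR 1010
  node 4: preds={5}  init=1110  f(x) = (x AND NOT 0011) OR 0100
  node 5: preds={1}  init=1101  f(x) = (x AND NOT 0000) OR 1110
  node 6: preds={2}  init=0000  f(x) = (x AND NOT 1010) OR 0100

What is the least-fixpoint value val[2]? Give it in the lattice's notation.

0100

Worklist (11 pops):
  #1 pop 0: in=0000 → 1000 (was 0000); enqueue []
  #2 pop 1: in=1101 → 1111 (was 0000); enqueue [0]
  #3 pop 2: in=0000 → 0100 (was 0000); enqueue []
  #4 pop 3: in=1110 → 1010 (was 0000); enqueue [2]
  #5 pop 4: in=1101 → 1110 (no change)
  #6 pop 5: in=1111 → 1111 (was 1101); enqueue [1,4]
  #7 pop 6: in=0100 → 0100 (was 0000); enqueue []
  #8 pop 0: in=1111 → 1101 (was 1000); enqueue []
  #9 pop 2: in=1010 → 0100 (no change)
  #10 pop 1: in=1111 → 1111 (no change)
  #11 pop 4: in=1111 → 1110 (no change)

Fixpoint:
  val[0] = 1101
  val[1] = 1111
  val[2] = 0100
  val[3] = 1010
  val[4] = 1110
  val[5] = 1111
  val[6] = 0100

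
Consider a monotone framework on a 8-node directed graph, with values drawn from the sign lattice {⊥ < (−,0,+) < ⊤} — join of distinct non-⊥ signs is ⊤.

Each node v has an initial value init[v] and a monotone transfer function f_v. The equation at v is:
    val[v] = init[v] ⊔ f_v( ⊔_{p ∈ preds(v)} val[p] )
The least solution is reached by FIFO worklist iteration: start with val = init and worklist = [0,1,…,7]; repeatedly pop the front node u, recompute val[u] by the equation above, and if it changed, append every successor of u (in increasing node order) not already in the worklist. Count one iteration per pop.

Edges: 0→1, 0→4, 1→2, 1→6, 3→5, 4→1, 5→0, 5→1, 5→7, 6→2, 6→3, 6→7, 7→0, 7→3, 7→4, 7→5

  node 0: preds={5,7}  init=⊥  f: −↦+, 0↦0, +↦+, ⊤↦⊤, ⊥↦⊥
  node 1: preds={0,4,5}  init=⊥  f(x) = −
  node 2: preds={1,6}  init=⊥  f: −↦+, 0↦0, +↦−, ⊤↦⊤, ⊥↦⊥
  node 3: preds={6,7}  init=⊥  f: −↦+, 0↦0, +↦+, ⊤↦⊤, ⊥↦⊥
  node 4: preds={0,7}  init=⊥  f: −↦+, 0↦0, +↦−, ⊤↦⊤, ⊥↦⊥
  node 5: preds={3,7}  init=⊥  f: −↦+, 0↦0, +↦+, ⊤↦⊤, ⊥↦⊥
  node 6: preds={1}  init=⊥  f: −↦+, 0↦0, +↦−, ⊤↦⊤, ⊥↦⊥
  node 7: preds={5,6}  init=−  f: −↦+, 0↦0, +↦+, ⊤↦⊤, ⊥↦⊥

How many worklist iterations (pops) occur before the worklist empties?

15

Worklist (15 pops):
  #1 pop 0: in=− → + (was ⊥); enqueue []
  #2 pop 1: in=+ → − (was ⊥); enqueue []
  #3 pop 2: in=− → + (was ⊥); enqueue []
  #4 pop 3: in=− → + (was ⊥); enqueue []
  #5 pop 4: in=⊤ → ⊤ (was ⊥); enqueue [1]
  #6 pop 5: in=⊤ → ⊤ (was ⊥); enqueue [0]
  #7 pop 6: in=− → + (was ⊥); enqueue [2,3]
  #8 pop 7: in=⊤ → ⊤ (was −); enqueue [4,5]
  #9 pop 1: in=⊤ → − (no change)
  #10 pop 0: in=⊤ → ⊤ (was +); enqueue [1]
  #11 pop 2: in=⊤ → ⊤ (was +); enqueue []
  #12 pop 3: in=⊤ → ⊤ (was +); enqueue []
  #13 pop 4: in=⊤ → ⊤ (no change)
  #14 pop 5: in=⊤ → ⊤ (no change)
  #15 pop 1: in=⊤ → − (no change)

Fixpoint:
  val[0] = ⊤
  val[1] = −
  val[2] = ⊤
  val[3] = ⊤
  val[4] = ⊤
  val[5] = ⊤
  val[6] = +
  val[7] = ⊤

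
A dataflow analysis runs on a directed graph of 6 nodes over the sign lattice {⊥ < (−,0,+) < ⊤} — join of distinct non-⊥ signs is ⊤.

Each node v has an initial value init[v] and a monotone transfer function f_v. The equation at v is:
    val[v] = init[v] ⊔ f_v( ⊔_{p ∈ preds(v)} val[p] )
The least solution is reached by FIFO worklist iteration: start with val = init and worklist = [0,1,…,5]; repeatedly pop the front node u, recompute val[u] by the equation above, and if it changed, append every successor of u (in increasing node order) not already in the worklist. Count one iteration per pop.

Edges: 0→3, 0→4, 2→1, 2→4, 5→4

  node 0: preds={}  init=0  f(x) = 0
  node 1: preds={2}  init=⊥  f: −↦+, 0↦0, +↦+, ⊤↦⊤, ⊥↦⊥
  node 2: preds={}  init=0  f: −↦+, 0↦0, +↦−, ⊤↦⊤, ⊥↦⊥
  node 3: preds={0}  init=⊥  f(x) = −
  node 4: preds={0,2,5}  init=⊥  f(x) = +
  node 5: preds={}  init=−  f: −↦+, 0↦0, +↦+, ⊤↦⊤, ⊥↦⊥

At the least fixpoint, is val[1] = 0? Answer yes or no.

yes

Iteration log — 6 steps:
  step 1. node 0  ⊔preds=⊥  new=0  stable
  step 2. node 1  ⊔preds=0  new=0  old=⊥  +wl: 
  step 3. node 2  ⊔preds=⊥  new=0  stable
  step 4. node 3  ⊔preds=0  new=−  old=⊥  +wl: 
  step 5. node 4  ⊔preds=⊤  new=+  old=⊥  +wl: 
  step 6. node 5  ⊔preds=⊥  new=−  stable

Least fixpoint reached:
  node 0: 0
  node 1: 0
  node 2: 0
  node 3: −
  node 4: +
  node 5: −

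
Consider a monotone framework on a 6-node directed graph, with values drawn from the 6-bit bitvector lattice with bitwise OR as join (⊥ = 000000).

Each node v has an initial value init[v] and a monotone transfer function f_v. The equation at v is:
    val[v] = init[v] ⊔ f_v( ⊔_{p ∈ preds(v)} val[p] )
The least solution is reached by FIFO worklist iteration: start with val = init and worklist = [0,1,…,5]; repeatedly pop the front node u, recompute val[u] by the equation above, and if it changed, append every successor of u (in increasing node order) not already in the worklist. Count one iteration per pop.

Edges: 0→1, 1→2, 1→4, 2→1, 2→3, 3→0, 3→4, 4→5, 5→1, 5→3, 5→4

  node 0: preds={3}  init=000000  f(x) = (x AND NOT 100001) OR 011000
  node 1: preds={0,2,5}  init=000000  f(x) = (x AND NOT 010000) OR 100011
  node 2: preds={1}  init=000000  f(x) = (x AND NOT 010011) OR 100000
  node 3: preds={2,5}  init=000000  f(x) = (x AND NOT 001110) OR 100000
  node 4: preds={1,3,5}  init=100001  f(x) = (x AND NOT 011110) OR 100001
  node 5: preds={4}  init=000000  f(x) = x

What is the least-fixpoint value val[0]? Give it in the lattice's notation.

011000

Trace (11 dequeues):
  [1] u=0 | in 000000 | out 011000 | prev 000000 | push {}
  [2] u=1 | in 011000 | out 101011 | prev 000000 | push {}
  [3] u=2 | in 101011 | out 101000 | prev 000000 | push {1}
  [4] u=3 | in 101000 | out 100000 | prev 000000 | push {0}
  [5] u=4 | in 101011 | out 100001 | ==
  [6] u=5 | in 100001 | out 100001 | prev 000000 | push {3,4}
  [7] u=1 | in 111001 | out 101011 | ==
  [8] u=0 | in 100000 | out 011000 | ==
  [9] u=3 | in 101001 | out 100001 | prev 100000 | push {0}
  [10] u=4 | in 101011 | out 100001 | ==
  [11] u=0 | in 100001 | out 011000 | ==

Converged values:
  [0] 011000
  [1] 101011
  [2] 101000
  [3] 100001
  [4] 100001
  [5] 100001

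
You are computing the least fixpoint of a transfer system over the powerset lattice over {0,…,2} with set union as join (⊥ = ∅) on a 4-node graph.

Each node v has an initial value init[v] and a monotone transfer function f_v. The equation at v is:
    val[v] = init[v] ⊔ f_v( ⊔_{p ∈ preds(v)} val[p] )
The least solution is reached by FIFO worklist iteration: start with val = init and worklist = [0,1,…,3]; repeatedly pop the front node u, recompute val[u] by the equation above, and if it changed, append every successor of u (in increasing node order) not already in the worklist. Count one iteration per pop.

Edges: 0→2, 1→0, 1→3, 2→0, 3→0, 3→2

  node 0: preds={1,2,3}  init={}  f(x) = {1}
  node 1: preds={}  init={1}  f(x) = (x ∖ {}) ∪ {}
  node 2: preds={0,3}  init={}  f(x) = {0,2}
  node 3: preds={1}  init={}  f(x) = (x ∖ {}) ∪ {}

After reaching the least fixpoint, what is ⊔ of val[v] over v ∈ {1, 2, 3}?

{0,1,2}

Trace (6 dequeues):
  [1] u=0 | in {1} | out {1} | prev {} | push {}
  [2] u=1 | in {} | out {1} | ==
  [3] u=2 | in {1} | out {0,2} | prev {} | push {0}
  [4] u=3 | in {1} | out {1} | prev {} | push {2}
  [5] u=0 | in {0,1,2} | out {1} | ==
  [6] u=2 | in {1} | out {0,2} | ==

Converged values:
  [0] {1}
  [1] {1}
  [2] {0,2}
  [3] {1}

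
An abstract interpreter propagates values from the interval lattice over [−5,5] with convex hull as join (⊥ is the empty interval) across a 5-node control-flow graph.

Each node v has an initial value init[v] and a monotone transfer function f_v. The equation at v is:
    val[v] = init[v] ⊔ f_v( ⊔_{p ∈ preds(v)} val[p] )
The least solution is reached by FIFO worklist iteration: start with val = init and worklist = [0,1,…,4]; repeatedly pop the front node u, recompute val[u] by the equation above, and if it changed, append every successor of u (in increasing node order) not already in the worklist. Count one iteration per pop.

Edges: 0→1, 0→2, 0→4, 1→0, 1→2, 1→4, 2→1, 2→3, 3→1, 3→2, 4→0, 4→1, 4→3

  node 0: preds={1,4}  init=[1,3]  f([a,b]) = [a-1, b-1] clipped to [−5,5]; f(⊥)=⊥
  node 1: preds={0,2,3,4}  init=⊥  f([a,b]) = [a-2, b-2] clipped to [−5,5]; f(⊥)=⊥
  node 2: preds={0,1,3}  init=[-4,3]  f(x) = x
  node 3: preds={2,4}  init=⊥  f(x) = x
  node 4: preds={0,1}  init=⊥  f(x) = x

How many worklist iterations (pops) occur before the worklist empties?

Iteration log — 10 steps:
  step 1. node 0  ⊔preds=⊥  new=[1,3]  stable
  step 2. node 1  ⊔preds=[-4,3]  new=[-5,1]  old=⊥  +wl: 0
  step 3. node 2  ⊔preds=[-5,3]  new=[-5,3]  old=[-4,3]  +wl: 1
  step 4. node 3  ⊔preds=[-5,3]  new=[-5,3]  old=⊥  +wl: 2
  step 5. node 4  ⊔preds=[-5,3]  new=[-5,3]  old=⊥  +wl: 3
  step 6. node 0  ⊔preds=[-5,3]  new=[-5,3]  old=[1,3]  +wl: 4
  step 7. node 1  ⊔preds=[-5,3]  new=[-5,1]  stable
  step 8. node 2  ⊔preds=[-5,3]  new=[-5,3]  stable
  step 9. node 3  ⊔preds=[-5,3]  new=[-5,3]  stable
  step 10. node 4  ⊔preds=[-5,3]  new=[-5,3]  stable

Least fixpoint reached:
  node 0: [-5,3]
  node 1: [-5,1]
  node 2: [-5,3]
  node 3: [-5,3]
  node 4: [-5,3]

10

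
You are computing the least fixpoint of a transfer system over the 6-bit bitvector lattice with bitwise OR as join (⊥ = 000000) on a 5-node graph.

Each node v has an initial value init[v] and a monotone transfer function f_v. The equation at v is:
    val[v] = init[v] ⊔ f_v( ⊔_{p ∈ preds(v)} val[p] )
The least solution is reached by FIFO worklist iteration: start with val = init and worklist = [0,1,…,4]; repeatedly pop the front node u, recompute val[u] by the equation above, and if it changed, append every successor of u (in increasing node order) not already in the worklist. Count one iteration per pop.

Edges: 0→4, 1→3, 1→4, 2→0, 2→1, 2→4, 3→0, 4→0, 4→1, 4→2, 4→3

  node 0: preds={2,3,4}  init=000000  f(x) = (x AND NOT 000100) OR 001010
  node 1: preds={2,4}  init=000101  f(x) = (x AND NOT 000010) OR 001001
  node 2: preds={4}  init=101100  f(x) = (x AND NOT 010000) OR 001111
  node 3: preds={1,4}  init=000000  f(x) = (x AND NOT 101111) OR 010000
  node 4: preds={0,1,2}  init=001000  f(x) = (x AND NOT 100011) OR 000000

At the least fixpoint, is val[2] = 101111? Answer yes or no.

yes

Worklist (15 pops):
  #1 pop 0: in=101100 → 101010 (was 000000); enqueue []
  #2 pop 1: in=101100 → 101101 (was 000101); enqueue []
  #3 pop 2: in=001000 → 101111 (was 101100); enqueue [0,1]
  #4 pop 3: in=101101 → 010000 (was 000000); enqueue []
  #5 pop 4: in=101111 → 001100 (was 001000); enqueue [2,3]
  #6 pop 0: in=111111 → 111011 (was 101010); enqueue [4]
  #7 pop 1: in=101111 → 101101 (no change)
  #8 pop 2: in=001100 → 101111 (no change)
  #9 pop 3: in=101101 → 010000 (no change)
  #10 pop 4: in=111111 → 011100 (was 001100); enqueue [0,1,2,3]
  #11 pop 0: in=111111 → 111011 (no change)
  #12 pop 1: in=111111 → 111101 (was 101101); enqueue [4]
  #13 pop 2: in=011100 → 101111 (no change)
  #14 pop 3: in=111101 → 010000 (no change)
  #15 pop 4: in=111111 → 011100 (no change)

Fixpoint:
  val[0] = 111011
  val[1] = 111101
  val[2] = 101111
  val[3] = 010000
  val[4] = 011100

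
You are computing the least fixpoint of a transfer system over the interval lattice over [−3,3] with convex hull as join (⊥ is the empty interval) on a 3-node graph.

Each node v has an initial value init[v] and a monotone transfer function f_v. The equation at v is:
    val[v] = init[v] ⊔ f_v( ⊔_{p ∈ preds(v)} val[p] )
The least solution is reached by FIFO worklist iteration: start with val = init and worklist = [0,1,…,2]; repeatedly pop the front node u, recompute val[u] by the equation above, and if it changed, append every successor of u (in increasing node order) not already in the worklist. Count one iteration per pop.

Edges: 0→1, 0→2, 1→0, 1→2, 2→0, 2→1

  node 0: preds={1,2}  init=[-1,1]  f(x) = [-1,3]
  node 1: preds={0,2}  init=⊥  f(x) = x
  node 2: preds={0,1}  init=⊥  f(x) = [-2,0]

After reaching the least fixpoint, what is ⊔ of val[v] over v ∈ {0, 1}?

Iteration log — 7 steps:
  step 1. node 0  ⊔preds=⊥  new=[-1,3]  old=[-1,1]  +wl: 
  step 2. node 1  ⊔preds=[-1,3]  new=[-1,3]  old=⊥  +wl: 0
  step 3. node 2  ⊔preds=[-1,3]  new=[-2,0]  old=⊥  +wl: 1
  step 4. node 0  ⊔preds=[-2,3]  new=[-1,3]  stable
  step 5. node 1  ⊔preds=[-2,3]  new=[-2,3]  old=[-1,3]  +wl: 0,2
  step 6. node 0  ⊔preds=[-2,3]  new=[-1,3]  stable
  step 7. node 2  ⊔preds=[-2,3]  new=[-2,0]  stable

Least fixpoint reached:
  node 0: [-1,3]
  node 1: [-2,3]
  node 2: [-2,0]

[-2,3]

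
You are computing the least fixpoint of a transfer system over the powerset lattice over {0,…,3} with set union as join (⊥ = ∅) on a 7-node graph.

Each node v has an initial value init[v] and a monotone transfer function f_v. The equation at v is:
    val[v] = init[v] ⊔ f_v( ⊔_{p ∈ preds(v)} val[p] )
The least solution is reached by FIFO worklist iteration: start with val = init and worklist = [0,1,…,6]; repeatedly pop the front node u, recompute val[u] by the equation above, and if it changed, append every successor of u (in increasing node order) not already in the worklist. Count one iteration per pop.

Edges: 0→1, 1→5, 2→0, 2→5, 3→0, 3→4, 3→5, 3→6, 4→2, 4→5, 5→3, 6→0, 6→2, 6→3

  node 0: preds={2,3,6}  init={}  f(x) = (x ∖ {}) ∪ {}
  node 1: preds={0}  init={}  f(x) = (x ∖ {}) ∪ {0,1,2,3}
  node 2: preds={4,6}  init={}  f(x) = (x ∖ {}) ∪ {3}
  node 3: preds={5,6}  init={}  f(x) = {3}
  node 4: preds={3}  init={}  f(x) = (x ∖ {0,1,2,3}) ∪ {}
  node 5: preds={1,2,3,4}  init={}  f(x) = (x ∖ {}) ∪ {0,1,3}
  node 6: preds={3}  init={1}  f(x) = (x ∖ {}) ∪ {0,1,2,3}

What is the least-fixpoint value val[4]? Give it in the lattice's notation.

{}

Trace (13 dequeues):
  [1] u=0 | in {1} | out {1} | prev {} | push {}
  [2] u=1 | in {1} | out {0,1,2,3} | prev {} | push {}
  [3] u=2 | in {1} | out {1,3} | prev {} | push {0}
  [4] u=3 | in {1} | out {3} | prev {} | push {}
  [5] u=4 | in {3} | out {} | ==
  [6] u=5 | in {0,1,2,3} | out {0,1,2,3} | prev {} | push {3}
  [7] u=6 | in {3} | out {0,1,2,3} | prev {1} | push {2}
  [8] u=0 | in {0,1,2,3} | out {0,1,2,3} | prev {1} | push {1}
  [9] u=3 | in {0,1,2,3} | out {3} | ==
  [10] u=2 | in {0,1,2,3} | out {0,1,2,3} | prev {1,3} | push {0,5}
  [11] u=1 | in {0,1,2,3} | out {0,1,2,3} | ==
  [12] u=0 | in {0,1,2,3} | out {0,1,2,3} | ==
  [13] u=5 | in {0,1,2,3} | out {0,1,2,3} | ==

Converged values:
  [0] {0,1,2,3}
  [1] {0,1,2,3}
  [2] {0,1,2,3}
  [3] {3}
  [4] {}
  [5] {0,1,2,3}
  [6] {0,1,2,3}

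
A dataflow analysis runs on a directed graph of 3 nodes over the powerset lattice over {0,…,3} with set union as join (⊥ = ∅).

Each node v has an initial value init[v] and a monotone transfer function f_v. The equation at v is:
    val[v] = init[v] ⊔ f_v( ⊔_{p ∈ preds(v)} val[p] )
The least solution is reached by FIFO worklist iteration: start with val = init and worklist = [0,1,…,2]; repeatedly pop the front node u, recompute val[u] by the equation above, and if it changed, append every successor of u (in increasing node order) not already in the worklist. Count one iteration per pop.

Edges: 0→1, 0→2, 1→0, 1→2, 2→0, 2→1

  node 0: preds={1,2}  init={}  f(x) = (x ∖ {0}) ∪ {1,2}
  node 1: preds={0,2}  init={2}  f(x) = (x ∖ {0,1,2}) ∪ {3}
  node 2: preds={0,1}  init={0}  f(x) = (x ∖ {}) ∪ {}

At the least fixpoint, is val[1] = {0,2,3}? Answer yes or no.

Trace (6 dequeues):
  [1] u=0 | in {0,2} | out {1,2} | prev {} | push {}
  [2] u=1 | in {0,1,2} | out {2,3} | prev {2} | push {0}
  [3] u=2 | in {1,2,3} | out {0,1,2,3} | prev {0} | push {1}
  [4] u=0 | in {0,1,2,3} | out {1,2,3} | prev {1,2} | push {2}
  [5] u=1 | in {0,1,2,3} | out {2,3} | ==
  [6] u=2 | in {1,2,3} | out {0,1,2,3} | ==

Converged values:
  [0] {1,2,3}
  [1] {2,3}
  [2] {0,1,2,3}

no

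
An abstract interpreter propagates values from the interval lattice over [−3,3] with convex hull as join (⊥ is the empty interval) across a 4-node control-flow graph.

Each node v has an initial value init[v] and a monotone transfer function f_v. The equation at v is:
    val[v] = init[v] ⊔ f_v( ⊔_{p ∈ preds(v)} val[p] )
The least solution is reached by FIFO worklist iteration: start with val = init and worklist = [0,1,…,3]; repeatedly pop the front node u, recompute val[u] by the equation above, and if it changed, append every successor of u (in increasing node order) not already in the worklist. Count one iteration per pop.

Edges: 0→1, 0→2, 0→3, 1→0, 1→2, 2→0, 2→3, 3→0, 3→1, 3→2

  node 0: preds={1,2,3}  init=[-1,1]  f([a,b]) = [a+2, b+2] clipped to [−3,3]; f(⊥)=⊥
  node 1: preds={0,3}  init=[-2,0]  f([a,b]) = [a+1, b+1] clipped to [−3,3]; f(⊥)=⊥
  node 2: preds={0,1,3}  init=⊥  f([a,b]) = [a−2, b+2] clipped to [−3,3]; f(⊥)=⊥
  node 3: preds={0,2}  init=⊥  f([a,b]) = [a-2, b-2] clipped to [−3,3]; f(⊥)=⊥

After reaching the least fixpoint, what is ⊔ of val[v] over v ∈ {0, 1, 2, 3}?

Worklist (8 pops):
  #1 pop 0: in=[-2,0] → [-1,2] (was [-1,1]); enqueue []
  #2 pop 1: in=[-1,2] → [-2,3] (was [-2,0]); enqueue [0]
  #3 pop 2: in=[-2,3] → [-3,3] (was ⊥); enqueue []
  #4 pop 3: in=[-3,3] → [-3,1] (was ⊥); enqueue [1,2]
  #5 pop 0: in=[-3,3] → [-1,3] (was [-1,2]); enqueue [3]
  #6 pop 1: in=[-3,3] → [-2,3] (no change)
  #7 pop 2: in=[-3,3] → [-3,3] (no change)
  #8 pop 3: in=[-3,3] → [-3,1] (no change)

Fixpoint:
  val[0] = [-1,3]
  val[1] = [-2,3]
  val[2] = [-3,3]
  val[3] = [-3,1]

[-3,3]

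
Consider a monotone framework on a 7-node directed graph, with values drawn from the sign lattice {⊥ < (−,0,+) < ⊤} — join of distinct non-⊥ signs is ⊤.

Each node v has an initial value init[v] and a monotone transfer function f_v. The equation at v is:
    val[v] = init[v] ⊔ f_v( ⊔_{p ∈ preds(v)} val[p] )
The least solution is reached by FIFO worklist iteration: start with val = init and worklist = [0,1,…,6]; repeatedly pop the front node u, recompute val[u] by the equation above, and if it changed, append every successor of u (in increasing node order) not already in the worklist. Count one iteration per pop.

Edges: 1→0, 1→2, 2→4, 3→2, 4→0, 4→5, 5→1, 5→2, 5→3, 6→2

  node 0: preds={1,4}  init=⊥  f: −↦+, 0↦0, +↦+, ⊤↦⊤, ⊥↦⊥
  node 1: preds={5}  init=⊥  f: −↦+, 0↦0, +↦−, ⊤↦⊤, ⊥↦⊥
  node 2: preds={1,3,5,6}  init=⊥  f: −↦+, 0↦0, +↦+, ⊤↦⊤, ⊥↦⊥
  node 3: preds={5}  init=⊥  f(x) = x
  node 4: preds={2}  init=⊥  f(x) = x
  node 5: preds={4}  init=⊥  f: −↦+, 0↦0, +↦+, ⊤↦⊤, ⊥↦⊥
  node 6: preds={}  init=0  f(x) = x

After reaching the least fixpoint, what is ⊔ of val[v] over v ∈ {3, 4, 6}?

Trace (13 dequeues):
  [1] u=0 | in ⊥ | out ⊥ | ==
  [2] u=1 | in ⊥ | out ⊥ | ==
  [3] u=2 | in 0 | out 0 | prev ⊥ | push {}
  [4] u=3 | in ⊥ | out ⊥ | ==
  [5] u=4 | in 0 | out 0 | prev ⊥ | push {0}
  [6] u=5 | in 0 | out 0 | prev ⊥ | push {1,2,3}
  [7] u=6 | in ⊥ | out 0 | ==
  [8] u=0 | in 0 | out 0 | prev ⊥ | push {}
  [9] u=1 | in 0 | out 0 | prev ⊥ | push {0}
  [10] u=2 | in 0 | out 0 | ==
  [11] u=3 | in 0 | out 0 | prev ⊥ | push {2}
  [12] u=0 | in 0 | out 0 | ==
  [13] u=2 | in 0 | out 0 | ==

Converged values:
  [0] 0
  [1] 0
  [2] 0
  [3] 0
  [4] 0
  [5] 0
  [6] 0

0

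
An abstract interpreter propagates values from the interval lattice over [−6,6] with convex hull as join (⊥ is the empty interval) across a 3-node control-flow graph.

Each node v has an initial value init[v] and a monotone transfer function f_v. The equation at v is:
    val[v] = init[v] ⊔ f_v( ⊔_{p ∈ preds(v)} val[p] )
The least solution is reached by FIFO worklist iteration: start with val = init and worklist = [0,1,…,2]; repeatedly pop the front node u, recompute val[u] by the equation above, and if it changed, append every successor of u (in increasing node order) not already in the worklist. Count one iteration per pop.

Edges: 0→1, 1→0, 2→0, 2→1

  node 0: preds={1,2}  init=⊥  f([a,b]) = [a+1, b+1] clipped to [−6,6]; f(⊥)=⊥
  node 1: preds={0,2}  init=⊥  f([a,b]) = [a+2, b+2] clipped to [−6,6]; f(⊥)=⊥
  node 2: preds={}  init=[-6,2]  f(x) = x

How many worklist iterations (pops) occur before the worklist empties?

6

Trace (6 dequeues):
  [1] u=0 | in [-6,2] | out [-5,3] | prev ⊥ | push {}
  [2] u=1 | in [-6,3] | out [-4,5] | prev ⊥ | push {0}
  [3] u=2 | in ⊥ | out [-6,2] | ==
  [4] u=0 | in [-6,5] | out [-5,6] | prev [-5,3] | push {1}
  [5] u=1 | in [-6,6] | out [-4,6] | prev [-4,5] | push {0}
  [6] u=0 | in [-6,6] | out [-5,6] | ==

Converged values:
  [0] [-5,6]
  [1] [-4,6]
  [2] [-6,2]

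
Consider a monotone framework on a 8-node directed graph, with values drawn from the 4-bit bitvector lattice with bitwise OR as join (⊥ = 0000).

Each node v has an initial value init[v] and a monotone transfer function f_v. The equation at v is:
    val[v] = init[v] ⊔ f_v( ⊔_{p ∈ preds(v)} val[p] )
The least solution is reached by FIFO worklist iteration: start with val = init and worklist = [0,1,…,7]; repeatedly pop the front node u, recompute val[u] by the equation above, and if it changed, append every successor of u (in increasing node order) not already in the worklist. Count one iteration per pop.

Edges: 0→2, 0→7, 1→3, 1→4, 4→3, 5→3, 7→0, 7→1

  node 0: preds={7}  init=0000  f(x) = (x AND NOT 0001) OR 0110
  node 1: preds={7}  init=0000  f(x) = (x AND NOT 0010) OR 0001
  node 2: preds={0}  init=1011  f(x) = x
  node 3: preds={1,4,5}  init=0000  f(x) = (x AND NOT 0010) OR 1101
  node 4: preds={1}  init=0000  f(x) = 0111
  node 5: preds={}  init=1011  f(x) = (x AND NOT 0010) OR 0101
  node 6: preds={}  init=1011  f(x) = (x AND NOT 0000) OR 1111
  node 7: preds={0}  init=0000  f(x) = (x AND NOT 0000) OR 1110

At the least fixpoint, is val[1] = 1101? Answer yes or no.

yes

Trace (15 dequeues):
  [1] u=0 | in 0000 | out 0110 | prev 0000 | push {}
  [2] u=1 | in 0000 | out 0001 | prev 0000 | push {}
  [3] u=2 | in 0110 | out 1111 | prev 1011 | push {}
  [4] u=3 | in 1011 | out 1101 | prev 0000 | push {}
  [5] u=4 | in 0001 | out 0111 | prev 0000 | push {3}
  [6] u=5 | in 0000 | out 1111 | prev 1011 | push {}
  [7] u=6 | in 0000 | out 1111 | prev 1011 | push {}
  [8] u=7 | in 0110 | out 1110 | prev 0000 | push {0,1}
  [9] u=3 | in 1111 | out 1101 | ==
  [10] u=0 | in 1110 | out 1110 | prev 0110 | push {2,7}
  [11] u=1 | in 1110 | out 1101 | prev 0001 | push {3,4}
  [12] u=2 | in 1110 | out 1111 | ==
  [13] u=7 | in 1110 | out 1110 | ==
  [14] u=3 | in 1111 | out 1101 | ==
  [15] u=4 | in 1101 | out 0111 | ==

Converged values:
  [0] 1110
  [1] 1101
  [2] 1111
  [3] 1101
  [4] 0111
  [5] 1111
  [6] 1111
  [7] 1110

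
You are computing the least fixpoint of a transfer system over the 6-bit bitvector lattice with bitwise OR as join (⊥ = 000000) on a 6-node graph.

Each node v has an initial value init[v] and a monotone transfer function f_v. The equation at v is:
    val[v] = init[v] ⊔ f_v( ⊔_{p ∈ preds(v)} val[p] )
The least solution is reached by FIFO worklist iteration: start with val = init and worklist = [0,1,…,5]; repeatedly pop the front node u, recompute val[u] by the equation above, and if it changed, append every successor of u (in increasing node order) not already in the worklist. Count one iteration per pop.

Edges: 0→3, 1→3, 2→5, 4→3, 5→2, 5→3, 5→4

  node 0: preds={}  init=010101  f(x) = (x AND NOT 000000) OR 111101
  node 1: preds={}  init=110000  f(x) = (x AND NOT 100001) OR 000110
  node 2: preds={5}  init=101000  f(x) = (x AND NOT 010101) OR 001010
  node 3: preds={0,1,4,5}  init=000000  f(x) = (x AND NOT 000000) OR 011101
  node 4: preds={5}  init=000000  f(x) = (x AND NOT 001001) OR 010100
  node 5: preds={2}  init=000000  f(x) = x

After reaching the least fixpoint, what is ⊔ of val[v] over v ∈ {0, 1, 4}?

Worklist (10 pops):
  #1 pop 0: in=000000 → 111101 (was 010101); enqueue []
  #2 pop 1: in=000000 → 110110 (was 110000); enqueue []
  #3 pop 2: in=000000 → 101010 (was 101000); enqueue []
  #4 pop 3: in=111111 → 111111 (was 000000); enqueue []
  #5 pop 4: in=000000 → 010100 (was 000000); enqueue [3]
  #6 pop 5: in=101010 → 101010 (was 000000); enqueue [2,4]
  #7 pop 3: in=111111 → 111111 (no change)
  #8 pop 2: in=101010 → 101010 (no change)
  #9 pop 4: in=101010 → 110110 (was 010100); enqueue [3]
  #10 pop 3: in=111111 → 111111 (no change)

Fixpoint:
  val[0] = 111101
  val[1] = 110110
  val[2] = 101010
  val[3] = 111111
  val[4] = 110110
  val[5] = 101010

111111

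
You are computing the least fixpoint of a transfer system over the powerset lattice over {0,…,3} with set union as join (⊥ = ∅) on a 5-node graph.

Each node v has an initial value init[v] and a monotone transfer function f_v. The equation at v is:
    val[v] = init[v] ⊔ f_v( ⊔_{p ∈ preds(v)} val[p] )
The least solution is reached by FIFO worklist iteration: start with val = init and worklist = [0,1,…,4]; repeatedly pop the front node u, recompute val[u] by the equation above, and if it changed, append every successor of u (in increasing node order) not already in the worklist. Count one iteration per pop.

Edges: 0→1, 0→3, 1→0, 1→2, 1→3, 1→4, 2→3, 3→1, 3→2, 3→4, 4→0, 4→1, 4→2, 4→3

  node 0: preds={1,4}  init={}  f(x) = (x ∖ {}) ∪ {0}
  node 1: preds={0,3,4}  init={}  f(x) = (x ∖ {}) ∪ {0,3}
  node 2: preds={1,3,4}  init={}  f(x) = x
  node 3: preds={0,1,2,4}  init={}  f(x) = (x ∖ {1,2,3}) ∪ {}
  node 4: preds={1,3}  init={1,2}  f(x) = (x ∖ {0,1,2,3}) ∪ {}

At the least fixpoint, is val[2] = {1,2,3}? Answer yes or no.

no

Worklist (9 pops):
  #1 pop 0: in={1,2} → {0,1,2} (was {}); enqueue []
  #2 pop 1: in={0,1,2} → {0,1,2,3} (was {}); enqueue [0]
  #3 pop 2: in={0,1,2,3} → {0,1,2,3} (was {}); enqueue []
  #4 pop 3: in={0,1,2,3} → {0} (was {}); enqueue [1,2]
  #5 pop 4: in={0,1,2,3} → {1,2} (no change)
  #6 pop 0: in={0,1,2,3} → {0,1,2,3} (was {0,1,2}); enqueue [3]
  #7 pop 1: in={0,1,2,3} → {0,1,2,3} (no change)
  #8 pop 2: in={0,1,2,3} → {0,1,2,3} (no change)
  #9 pop 3: in={0,1,2,3} → {0} (no change)

Fixpoint:
  val[0] = {0,1,2,3}
  val[1] = {0,1,2,3}
  val[2] = {0,1,2,3}
  val[3] = {0}
  val[4] = {1,2}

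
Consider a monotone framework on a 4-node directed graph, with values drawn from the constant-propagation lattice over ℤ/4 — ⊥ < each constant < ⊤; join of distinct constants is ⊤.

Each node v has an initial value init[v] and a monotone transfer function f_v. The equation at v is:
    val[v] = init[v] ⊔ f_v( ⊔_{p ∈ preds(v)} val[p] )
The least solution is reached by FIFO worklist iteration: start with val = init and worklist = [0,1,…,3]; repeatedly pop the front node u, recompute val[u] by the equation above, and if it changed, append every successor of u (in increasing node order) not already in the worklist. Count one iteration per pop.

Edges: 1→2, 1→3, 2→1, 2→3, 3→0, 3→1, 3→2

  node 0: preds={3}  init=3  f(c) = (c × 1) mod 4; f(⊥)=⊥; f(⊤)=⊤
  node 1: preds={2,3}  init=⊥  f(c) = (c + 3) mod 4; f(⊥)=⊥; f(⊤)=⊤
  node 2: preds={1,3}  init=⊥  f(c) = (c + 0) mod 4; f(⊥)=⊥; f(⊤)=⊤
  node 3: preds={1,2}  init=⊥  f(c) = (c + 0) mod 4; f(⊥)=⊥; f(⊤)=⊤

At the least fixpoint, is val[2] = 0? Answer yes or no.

Worklist (4 pops):
  #1 pop 0: in=⊥ → 3 (no change)
  #2 pop 1: in=⊥ → ⊥ (no change)
  #3 pop 2: in=⊥ → ⊥ (no change)
  #4 pop 3: in=⊥ → ⊥ (no change)

Fixpoint:
  val[0] = 3
  val[1] = ⊥
  val[2] = ⊥
  val[3] = ⊥

no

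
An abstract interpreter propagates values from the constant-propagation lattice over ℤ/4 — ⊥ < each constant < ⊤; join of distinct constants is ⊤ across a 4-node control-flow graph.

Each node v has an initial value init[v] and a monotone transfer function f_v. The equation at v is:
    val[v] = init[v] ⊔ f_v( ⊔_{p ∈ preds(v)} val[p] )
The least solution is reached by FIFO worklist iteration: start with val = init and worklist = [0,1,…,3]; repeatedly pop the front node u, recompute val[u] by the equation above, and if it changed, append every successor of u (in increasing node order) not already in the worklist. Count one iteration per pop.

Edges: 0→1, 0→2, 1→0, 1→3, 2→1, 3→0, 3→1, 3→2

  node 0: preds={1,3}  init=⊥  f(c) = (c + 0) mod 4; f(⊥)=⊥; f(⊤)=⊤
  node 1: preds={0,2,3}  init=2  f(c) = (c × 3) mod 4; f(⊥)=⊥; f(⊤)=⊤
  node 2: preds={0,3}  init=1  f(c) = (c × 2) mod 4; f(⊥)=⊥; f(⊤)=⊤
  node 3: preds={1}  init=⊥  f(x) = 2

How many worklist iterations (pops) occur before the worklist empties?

7

Worklist (7 pops):
  #1 pop 0: in=2 → 2 (was ⊥); enqueue []
  #2 pop 1: in=⊤ → ⊤ (was 2); enqueue [0]
  #3 pop 2: in=2 → ⊤ (was 1); enqueue [1]
  #4 pop 3: in=⊤ → 2 (was ⊥); enqueue [2]
  #5 pop 0: in=⊤ → ⊤ (was 2); enqueue []
  #6 pop 1: in=⊤ → ⊤ (no change)
  #7 pop 2: in=⊤ → ⊤ (no change)

Fixpoint:
  val[0] = ⊤
  val[1] = ⊤
  val[2] = ⊤
  val[3] = 2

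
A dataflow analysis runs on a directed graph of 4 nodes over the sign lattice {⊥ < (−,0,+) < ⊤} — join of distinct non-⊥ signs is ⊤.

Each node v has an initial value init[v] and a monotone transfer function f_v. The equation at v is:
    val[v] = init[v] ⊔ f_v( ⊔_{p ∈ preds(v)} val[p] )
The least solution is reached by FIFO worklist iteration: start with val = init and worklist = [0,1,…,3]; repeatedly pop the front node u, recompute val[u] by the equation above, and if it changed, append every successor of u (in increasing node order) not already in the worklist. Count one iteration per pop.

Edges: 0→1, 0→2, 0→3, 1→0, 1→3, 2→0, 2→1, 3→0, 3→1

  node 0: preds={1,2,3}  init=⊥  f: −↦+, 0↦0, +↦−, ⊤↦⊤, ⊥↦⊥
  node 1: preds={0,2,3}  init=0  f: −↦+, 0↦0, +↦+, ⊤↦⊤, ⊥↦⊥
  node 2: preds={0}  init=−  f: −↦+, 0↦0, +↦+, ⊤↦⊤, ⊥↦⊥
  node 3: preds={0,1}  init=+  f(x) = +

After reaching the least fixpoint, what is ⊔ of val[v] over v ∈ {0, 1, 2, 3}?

Worklist (6 pops):
  #1 pop 0: in=⊤ → ⊤ (was ⊥); enqueue []
  #2 pop 1: in=⊤ → ⊤ (was 0); enqueue [0]
  #3 pop 2: in=⊤ → ⊤ (was −); enqueue [1]
  #4 pop 3: in=⊤ → + (no change)
  #5 pop 0: in=⊤ → ⊤ (no change)
  #6 pop 1: in=⊤ → ⊤ (no change)

Fixpoint:
  val[0] = ⊤
  val[1] = ⊤
  val[2] = ⊤
  val[3] = +

⊤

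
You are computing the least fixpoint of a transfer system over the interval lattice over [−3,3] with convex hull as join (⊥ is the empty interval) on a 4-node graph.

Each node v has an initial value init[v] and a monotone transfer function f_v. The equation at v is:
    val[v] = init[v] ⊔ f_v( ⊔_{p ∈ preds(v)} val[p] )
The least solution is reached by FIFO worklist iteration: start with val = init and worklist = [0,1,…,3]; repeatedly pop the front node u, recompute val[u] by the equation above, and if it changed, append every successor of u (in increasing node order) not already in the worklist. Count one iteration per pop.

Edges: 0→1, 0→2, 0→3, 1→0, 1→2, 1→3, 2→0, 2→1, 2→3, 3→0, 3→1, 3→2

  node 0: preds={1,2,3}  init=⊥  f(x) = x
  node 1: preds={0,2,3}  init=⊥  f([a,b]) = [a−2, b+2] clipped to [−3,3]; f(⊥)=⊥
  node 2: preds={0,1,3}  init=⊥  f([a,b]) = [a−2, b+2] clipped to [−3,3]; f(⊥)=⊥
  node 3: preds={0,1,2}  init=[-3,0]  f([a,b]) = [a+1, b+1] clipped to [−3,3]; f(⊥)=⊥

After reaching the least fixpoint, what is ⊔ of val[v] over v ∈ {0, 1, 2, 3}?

[-3,3]

Worklist (9 pops):
  #1 pop 0: in=[-3,0] → [-3,0] (was ⊥); enqueue []
  #2 pop 1: in=[-3,0] → [-3,2] (was ⊥); enqueue [0]
  #3 pop 2: in=[-3,2] → [-3,3] (was ⊥); enqueue [1]
  #4 pop 3: in=[-3,3] → [-3,3] (was [-3,0]); enqueue [2]
  #5 pop 0: in=[-3,3] → [-3,3] (was [-3,0]); enqueue [3]
  #6 pop 1: in=[-3,3] → [-3,3] (was [-3,2]); enqueue [0]
  #7 pop 2: in=[-3,3] → [-3,3] (no change)
  #8 pop 3: in=[-3,3] → [-3,3] (no change)
  #9 pop 0: in=[-3,3] → [-3,3] (no change)

Fixpoint:
  val[0] = [-3,3]
  val[1] = [-3,3]
  val[2] = [-3,3]
  val[3] = [-3,3]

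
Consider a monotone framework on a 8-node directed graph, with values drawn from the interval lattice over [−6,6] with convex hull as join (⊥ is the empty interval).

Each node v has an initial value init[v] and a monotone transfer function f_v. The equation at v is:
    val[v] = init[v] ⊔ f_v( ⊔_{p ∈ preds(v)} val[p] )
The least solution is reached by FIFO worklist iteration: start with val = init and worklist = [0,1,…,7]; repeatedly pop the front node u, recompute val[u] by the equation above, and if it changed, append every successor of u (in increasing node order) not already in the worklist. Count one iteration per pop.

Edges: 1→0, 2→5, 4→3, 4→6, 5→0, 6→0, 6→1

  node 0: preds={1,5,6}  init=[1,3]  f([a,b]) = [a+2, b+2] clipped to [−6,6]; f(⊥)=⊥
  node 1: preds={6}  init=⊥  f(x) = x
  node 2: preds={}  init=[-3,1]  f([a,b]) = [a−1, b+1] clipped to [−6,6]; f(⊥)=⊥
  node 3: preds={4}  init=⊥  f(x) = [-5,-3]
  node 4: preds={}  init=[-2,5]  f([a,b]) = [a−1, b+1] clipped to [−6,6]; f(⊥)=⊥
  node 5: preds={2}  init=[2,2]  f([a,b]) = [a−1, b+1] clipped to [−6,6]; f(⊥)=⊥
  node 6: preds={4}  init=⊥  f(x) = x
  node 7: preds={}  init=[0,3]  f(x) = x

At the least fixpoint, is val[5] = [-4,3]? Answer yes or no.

no

Worklist (11 pops):
  #1 pop 0: in=[2,2] → [1,4] (was [1,3]); enqueue []
  #2 pop 1: in=⊥ → ⊥ (no change)
  #3 pop 2: in=⊥ → [-3,1] (no change)
  #4 pop 3: in=[-2,5] → [-5,-3] (was ⊥); enqueue []
  #5 pop 4: in=⊥ → [-2,5] (no change)
  #6 pop 5: in=[-3,1] → [-4,2] (was [2,2]); enqueue [0]
  #7 pop 6: in=[-2,5] → [-2,5] (was ⊥); enqueue [1]
  #8 pop 7: in=⊥ → [0,3] (no change)
  #9 pop 0: in=[-4,5] → [-2,6] (was [1,4]); enqueue []
  #10 pop 1: in=[-2,5] → [-2,5] (was ⊥); enqueue [0]
  #11 pop 0: in=[-4,5] → [-2,6] (no change)

Fixpoint:
  val[0] = [-2,6]
  val[1] = [-2,5]
  val[2] = [-3,1]
  val[3] = [-5,-3]
  val[4] = [-2,5]
  val[5] = [-4,2]
  val[6] = [-2,5]
  val[7] = [0,3]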